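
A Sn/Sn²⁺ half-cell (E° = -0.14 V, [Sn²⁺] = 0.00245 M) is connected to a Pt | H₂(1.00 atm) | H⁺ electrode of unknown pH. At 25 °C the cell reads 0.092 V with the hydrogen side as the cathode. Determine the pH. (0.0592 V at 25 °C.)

E°_cell = 0.14 V and n = 2.
log Q = n(E° − E)/0.0592 = 2×(0.14 − 0.092)/0.0592 = 1.622.
With Q = [Sn²⁺]·P(H₂) / [H⁺]^2, solving for [H⁺] gives log[H⁺] = -2.116, so pH = 2.12.

pH = 2.12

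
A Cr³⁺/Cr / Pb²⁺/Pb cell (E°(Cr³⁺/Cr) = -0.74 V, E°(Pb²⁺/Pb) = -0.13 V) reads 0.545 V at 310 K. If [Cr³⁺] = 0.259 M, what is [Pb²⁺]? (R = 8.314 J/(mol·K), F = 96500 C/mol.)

0.0031 M

From the Nernst equation, ln Q = nF(E° − E)/RT = 6×96500×(0.61 − 0.545)/(8.314×310) = 14.602, so Q = 2.2 × 10^6.
With Q = [Cr³⁺]^2/[Pb²⁺]^3 and the known concentrations, [Pb²⁺]^3 in the denominator gives [Pb²⁺] = 0.0031 M.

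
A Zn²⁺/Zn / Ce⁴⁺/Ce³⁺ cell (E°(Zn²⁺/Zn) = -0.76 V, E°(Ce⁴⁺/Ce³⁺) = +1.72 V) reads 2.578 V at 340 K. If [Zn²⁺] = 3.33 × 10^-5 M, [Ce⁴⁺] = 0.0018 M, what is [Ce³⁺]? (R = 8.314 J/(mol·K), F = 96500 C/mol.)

0.011 M

From the Nernst equation, ln Q = nF(E° − E)/RT = 2×96500×(2.48 − 2.578)/(8.314×340) = -6.691, so Q = 0.00124.
With Q = [Zn²⁺]·[Ce³⁺]^2/[Ce⁴⁺]^2 and the known concentrations, [Ce³⁺]^2 in the numerator gives [Ce³⁺] = 0.011 M.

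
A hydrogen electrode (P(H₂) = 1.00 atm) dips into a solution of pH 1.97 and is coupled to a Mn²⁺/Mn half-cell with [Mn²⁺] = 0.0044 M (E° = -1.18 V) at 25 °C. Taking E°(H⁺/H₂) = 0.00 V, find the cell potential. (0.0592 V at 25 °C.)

1.13 V

The hydrogen couple is the cathode, so E°_cell = 1.18 V; n = 2.
[H⁺] = 10^(−1.97) = 0.011 M, and Q = [Mn²⁺]·P(H₂) / [H⁺]^2 = 38.3.
E = E° − (0.0592/2) log Q = 1.18 − (0.0592/2)(1.583) = 1.133 V.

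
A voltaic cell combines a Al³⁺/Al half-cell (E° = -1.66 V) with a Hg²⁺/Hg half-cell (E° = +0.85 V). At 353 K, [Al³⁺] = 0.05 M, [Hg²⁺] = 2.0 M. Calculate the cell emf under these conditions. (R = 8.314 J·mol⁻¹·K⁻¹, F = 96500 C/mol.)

The Hg²⁺/Hg couple has the higher reduction potential and acts as the cathode, so E°_cell = +0.85 − (-1.66) = 2.51 V.
Balancing electrons gives n = 6; the reaction quotient is Q = [Al³⁺]^2/[Hg²⁺]^3 = 3.13 × 10^-4.
E = E° − (RT/nF) ln Q = 2.51 − (8.314×353)/(6×96500) × (-8.071) = 2.510 + 0.041 = 2.551 V.

2.55 V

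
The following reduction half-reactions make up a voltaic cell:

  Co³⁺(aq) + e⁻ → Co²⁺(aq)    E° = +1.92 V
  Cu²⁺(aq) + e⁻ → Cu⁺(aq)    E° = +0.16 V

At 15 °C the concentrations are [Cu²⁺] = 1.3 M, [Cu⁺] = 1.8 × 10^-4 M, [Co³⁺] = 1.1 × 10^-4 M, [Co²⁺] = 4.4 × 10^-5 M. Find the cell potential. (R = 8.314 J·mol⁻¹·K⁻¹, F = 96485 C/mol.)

1.56 V

The Co³⁺/Co²⁺ couple has the higher reduction potential and acts as the cathode, so E°_cell = +1.92 − (+0.16) = 1.76 V.
Balancing electrons gives n = 1; the reaction quotient is Q = [Cu²⁺]·[Co²⁺]/([Cu⁺]·[Co³⁺]) = 2890.
E = E° − (RT/nF) ln Q = 1.76 − (8.314×288)/(1×96485) × (7.969) = 1.760 − 0.198 = 1.562 V.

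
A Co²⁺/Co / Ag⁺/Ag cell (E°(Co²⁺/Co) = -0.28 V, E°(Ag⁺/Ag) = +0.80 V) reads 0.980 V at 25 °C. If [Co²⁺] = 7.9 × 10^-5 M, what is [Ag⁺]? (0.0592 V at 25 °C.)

1.8 × 10^-4 M

From the Nernst equation, log Q = n(E° − E)/0.0592 = 2(1.08 − 0.980)/0.0592 = 3.378, so Q = 2390.
With Q = [Co²⁺]/[Ag⁺]^2 and the known concentrations, [Ag⁺]^2 in the denominator gives [Ag⁺] = 1.8 × 10^-4 M.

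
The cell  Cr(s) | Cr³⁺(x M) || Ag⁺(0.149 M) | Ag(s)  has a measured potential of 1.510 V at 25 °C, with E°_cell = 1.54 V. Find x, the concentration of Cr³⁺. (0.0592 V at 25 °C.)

0.11 M

From the Nernst equation, log Q = n(E° − E)/0.0592 = 3(1.54 − 1.510)/0.0592 = 1.520, so Q = 33.1.
With Q = [Cr³⁺]/[Ag⁺]^3 and the known concentrations, [Cr³⁺] in the numerator gives [Cr³⁺] = 0.11 M.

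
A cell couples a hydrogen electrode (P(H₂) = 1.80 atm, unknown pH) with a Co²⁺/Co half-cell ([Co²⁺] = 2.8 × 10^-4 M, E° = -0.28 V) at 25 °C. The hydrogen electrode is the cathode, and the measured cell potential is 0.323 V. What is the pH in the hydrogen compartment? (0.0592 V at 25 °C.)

pH = 0.92

E°_cell = 0.28 V and n = 2.
log Q = n(E° − E)/0.0592 = 2×(0.28 − 0.323)/0.0592 = -1.453.
With Q = [Co²⁺]·P(H₂) / [H⁺]^2, solving for [H⁺] gives log[H⁺] = -0.922, so pH = 0.92.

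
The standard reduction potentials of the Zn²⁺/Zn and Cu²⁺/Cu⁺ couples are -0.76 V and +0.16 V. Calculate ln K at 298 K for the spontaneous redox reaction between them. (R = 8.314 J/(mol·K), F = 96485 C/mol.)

ln K = 71.7

E°_cell = +0.16 − (-0.76) = 0.92 V, with n = 2 electrons transferred.
At equilibrium E = 0, so the Nernst equation gives ln K = nFE°/RT = (2)(96485)(0.92)/((8.314)(298)) = 71.66.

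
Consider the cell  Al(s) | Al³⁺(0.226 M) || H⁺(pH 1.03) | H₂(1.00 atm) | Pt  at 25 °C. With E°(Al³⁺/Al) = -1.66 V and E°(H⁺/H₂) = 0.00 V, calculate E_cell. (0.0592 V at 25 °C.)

1.61 V

The hydrogen couple is the cathode, so E°_cell = 1.66 V; n = 6.
[H⁺] = 10^(−1.03) = 0.093 M, and Q = [Al³⁺]^2·P(H₂)^3 / [H⁺]^6 = 7.73 × 10^4.
E = E° − (0.0592/6) log Q = 1.66 − (0.0592/6)(4.888) = 1.612 V.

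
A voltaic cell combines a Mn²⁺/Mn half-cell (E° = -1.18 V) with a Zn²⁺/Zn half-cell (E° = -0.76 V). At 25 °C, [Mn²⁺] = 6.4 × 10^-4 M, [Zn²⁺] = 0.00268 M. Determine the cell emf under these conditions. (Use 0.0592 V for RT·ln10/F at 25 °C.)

0.438 V

The Zn²⁺/Zn couple has the higher reduction potential and acts as the cathode, so E°_cell = -0.76 − (-1.18) = 0.42 V.
Balancing electrons gives n = 2; the reaction quotient is Q = [Mn²⁺]/[Zn²⁺] = 0.239.
At 25 °C, E = E° − (0.0592/n) log Q = 0.42 − (0.0592/2)(-0.622) = 0.420 + 0.018 = 0.438 V.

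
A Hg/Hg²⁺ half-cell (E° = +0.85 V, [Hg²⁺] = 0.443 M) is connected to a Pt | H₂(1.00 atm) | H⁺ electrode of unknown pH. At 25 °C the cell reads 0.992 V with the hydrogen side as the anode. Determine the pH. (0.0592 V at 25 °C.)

pH = 2.58

E°_cell = 0.85 V and n = 2.
log Q = n(E° − E)/0.0592 = 2×(0.85 − 0.992)/0.0592 = -4.797.
With Q = [H⁺]^2 / ([Hg²⁺]·P(H₂)), solving for [H⁺] gives log[H⁺] = -2.575, so pH = 2.58.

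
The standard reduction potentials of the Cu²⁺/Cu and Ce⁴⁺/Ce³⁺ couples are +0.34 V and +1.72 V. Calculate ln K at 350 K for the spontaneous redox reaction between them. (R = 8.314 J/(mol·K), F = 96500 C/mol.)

E°_cell = +1.72 − (+0.34) = 1.38 V, with n = 2 electrons transferred.
At equilibrium E = 0, so the Nernst equation gives ln K = nFE°/RT = (2)(96500)(1.38)/((8.314)(350)) = 91.53.

ln K = 91.5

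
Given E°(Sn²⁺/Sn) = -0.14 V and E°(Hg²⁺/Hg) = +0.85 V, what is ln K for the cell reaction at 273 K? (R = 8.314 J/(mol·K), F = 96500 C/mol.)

ln K = 84.2

E°_cell = +0.85 − (-0.14) = 0.99 V, with n = 2 electrons transferred.
At equilibrium E = 0, so the Nernst equation gives ln K = nFE°/RT = (2)(96500)(0.99)/((8.314)(273)) = 84.18.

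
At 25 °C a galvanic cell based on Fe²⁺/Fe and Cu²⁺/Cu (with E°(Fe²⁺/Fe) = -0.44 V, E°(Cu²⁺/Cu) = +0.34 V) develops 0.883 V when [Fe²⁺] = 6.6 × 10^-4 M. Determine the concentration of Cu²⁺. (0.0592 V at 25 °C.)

From the Nernst equation, log Q = n(E° − E)/0.0592 = 2(0.78 − 0.883)/0.0592 = -3.480, so Q = 3.31 × 10^-4.
With Q = [Fe²⁺]/[Cu²⁺] and the known concentrations, [Cu²⁺] in the denominator gives [Cu²⁺] = 2.0 M.

2.0 M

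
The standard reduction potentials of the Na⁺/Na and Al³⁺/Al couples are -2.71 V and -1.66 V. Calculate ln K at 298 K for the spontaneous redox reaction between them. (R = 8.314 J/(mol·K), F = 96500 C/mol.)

E°_cell = -1.66 − (-2.71) = 1.05 V, with n = 3 electrons transferred.
At equilibrium E = 0, so the Nernst equation gives ln K = nFE°/RT = (3)(96500)(1.05)/((8.314)(298)) = 122.69.

ln K = 122.7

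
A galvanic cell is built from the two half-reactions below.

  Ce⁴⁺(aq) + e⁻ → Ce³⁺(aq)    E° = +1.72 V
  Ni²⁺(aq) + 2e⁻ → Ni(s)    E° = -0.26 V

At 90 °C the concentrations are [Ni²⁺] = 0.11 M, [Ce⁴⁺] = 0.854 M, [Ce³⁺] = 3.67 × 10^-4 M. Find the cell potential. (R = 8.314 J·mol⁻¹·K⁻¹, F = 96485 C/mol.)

2.26 V

The Ce⁴⁺/Ce³⁺ couple has the higher reduction potential and acts as the cathode, so E°_cell = +1.72 − (-0.26) = 1.98 V.
Balancing electrons gives n = 2; the reaction quotient is Q = [Ni²⁺]·[Ce³⁺]^2/[Ce⁴⁺]^2 = 2.03 × 10^-8.
E = E° − (RT/nF) ln Q = 1.98 − (8.314×363)/(2×96485) × (-17.712) = 1.980 + 0.277 = 2.257 V.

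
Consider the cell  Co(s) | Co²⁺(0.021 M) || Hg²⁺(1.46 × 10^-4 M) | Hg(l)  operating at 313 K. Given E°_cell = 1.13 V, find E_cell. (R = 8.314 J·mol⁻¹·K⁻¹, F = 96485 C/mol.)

1.06 V

Balancing electrons gives n = 2; the reaction quotient is Q = [Co²⁺]/[Hg²⁺] = 144.
E = E° − (RT/nF) ln Q = 1.13 − (8.314×313)/(2×96485) × (4.969) = 1.130 − 0.067 = 1.063 V.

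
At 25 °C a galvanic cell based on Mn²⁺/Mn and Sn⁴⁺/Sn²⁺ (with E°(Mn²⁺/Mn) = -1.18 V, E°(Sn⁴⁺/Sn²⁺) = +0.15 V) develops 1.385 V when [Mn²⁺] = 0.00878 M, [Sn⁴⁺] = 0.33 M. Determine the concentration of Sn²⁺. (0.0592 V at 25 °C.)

From the Nernst equation, log Q = n(E° − E)/0.0592 = 2(1.33 − 1.385)/0.0592 = -1.858, so Q = 0.0139.
With Q = [Mn²⁺]·[Sn²⁺]/[Sn⁴⁺] and the known concentrations, [Sn²⁺] in the numerator gives [Sn²⁺] = 0.52 M.

0.52 M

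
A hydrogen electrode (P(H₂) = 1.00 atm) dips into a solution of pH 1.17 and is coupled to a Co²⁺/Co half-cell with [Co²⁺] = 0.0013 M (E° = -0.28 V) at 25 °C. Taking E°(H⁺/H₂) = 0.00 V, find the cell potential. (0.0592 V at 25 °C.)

The hydrogen couple is the cathode, so E°_cell = 0.28 V; n = 2.
[H⁺] = 10^(−1.17) = 0.068 M, and Q = [Co²⁺]·P(H₂) / [H⁺]^2 = 0.284.
E = E° − (0.0592/2) log Q = 0.28 − (0.0592/2)(-0.546) = 0.296 V.

0.30 V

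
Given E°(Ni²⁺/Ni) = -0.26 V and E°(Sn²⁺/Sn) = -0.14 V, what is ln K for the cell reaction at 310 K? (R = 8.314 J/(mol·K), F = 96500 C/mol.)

E°_cell = -0.14 − (-0.26) = 0.12 V, with n = 2 electrons transferred.
At equilibrium E = 0, so the Nernst equation gives ln K = nFE°/RT = (2)(96500)(0.12)/((8.314)(310)) = 8.99.

ln K = 9.0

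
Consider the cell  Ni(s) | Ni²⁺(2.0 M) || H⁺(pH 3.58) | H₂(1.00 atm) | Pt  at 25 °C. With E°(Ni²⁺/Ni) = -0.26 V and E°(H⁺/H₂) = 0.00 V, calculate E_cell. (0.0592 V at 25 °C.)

0.039 V

The hydrogen couple is the cathode, so E°_cell = 0.26 V; n = 2.
[H⁺] = 10^(−3.58) = 2.6 × 10^-4 M, and Q = [Ni²⁺]·P(H₂) / [H⁺]^2 = 2.89 × 10^7.
E = E° − (0.0592/2) log Q = 0.26 − (0.0592/2)(7.461) = 0.039 V.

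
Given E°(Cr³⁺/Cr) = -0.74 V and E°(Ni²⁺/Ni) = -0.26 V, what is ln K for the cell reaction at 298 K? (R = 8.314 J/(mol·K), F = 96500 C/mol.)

ln K = 112.2

E°_cell = -0.26 − (-0.74) = 0.48 V, with n = 6 electrons transferred.
At equilibrium E = 0, so the Nernst equation gives ln K = nFE°/RT = (6)(96500)(0.48)/((8.314)(298)) = 112.17.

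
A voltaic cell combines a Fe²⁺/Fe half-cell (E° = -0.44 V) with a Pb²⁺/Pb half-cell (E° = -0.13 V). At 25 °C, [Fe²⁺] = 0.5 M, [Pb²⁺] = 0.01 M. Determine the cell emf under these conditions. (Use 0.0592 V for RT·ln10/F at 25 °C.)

The Pb²⁺/Pb couple has the higher reduction potential and acts as the cathode, so E°_cell = -0.13 − (-0.44) = 0.31 V.
Balancing electrons gives n = 2; the reaction quotient is Q = [Fe²⁺]/[Pb²⁺] = 50.0.
At 25 °C, E = E° − (0.0592/n) log Q = 0.31 − (0.0592/2)(1.699) = 0.310 − 0.050 = 0.260 V.

0.260 V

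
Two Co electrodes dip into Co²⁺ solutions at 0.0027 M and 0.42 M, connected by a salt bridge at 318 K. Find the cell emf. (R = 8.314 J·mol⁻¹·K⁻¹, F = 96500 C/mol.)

0.069 V

Both half-cells are Co²⁺/Co, so E°_cell = 0. The concentrated side is the cathode; the cell reaction moves Co²⁺ from high to low concentration with n = 2.
Q = [Co²⁺]_dilute/[Co²⁺]_conc = 0.0027/0.42 = 0.00643.
E = 0 − (RT/nF) ln Q = −((8.314×318)/(2×96500))(-5.047) = 0.0691 V.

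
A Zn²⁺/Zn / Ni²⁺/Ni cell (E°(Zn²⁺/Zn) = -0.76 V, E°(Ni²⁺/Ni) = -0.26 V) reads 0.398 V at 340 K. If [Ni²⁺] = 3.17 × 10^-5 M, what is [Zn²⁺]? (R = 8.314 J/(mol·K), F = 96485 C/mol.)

0.034 M

From the Nernst equation, ln Q = nF(E° − E)/RT = 2×96485×(0.50 − 0.398)/(8.314×340) = 6.963, so Q = 1060.
With Q = [Zn²⁺]/[Ni²⁺] and the known concentrations, [Zn²⁺] in the numerator gives [Zn²⁺] = 0.034 M.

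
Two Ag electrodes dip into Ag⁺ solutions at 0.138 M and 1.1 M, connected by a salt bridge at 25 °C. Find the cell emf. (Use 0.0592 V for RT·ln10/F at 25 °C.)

Both half-cells are Ag⁺/Ag, so E°_cell = 0. The concentrated side is the cathode; the cell reaction moves Ag⁺ from high to low concentration with n = 1.
Q = [Ag⁺]_dilute/[Ag⁺]_conc = 0.138/1.1 = 0.125.
E = 0 − (0.0592/1) log Q = −(0.0592/1)(-0.902) = 0.0534 V.

0.053 V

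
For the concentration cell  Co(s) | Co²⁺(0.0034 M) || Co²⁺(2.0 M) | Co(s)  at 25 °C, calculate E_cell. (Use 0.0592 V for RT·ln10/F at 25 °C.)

0.082 V

Both half-cells are Co²⁺/Co, so E°_cell = 0. The concentrated side is the cathode; the cell reaction moves Co²⁺ from high to low concentration with n = 2.
Q = [Co²⁺]_dilute/[Co²⁺]_conc = 0.0034/2.0 = 0.00170.
E = 0 − (0.0592/2) log Q = −(0.0592/2)(-2.770) = 0.0820 V.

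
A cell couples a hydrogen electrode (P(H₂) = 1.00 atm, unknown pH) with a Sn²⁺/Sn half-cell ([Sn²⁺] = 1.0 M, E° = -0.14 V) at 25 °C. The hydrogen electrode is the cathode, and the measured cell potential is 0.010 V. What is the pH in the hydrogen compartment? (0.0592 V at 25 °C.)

E°_cell = 0.14 V and n = 2.
log Q = n(E° − E)/0.0592 = 2×(0.14 − 0.010)/0.0592 = 4.392.
With Q = [Sn²⁺]·P(H₂) / [H⁺]^2, solving for [H⁺] gives log[H⁺] = -2.196, so pH = 2.20.

pH = 2.20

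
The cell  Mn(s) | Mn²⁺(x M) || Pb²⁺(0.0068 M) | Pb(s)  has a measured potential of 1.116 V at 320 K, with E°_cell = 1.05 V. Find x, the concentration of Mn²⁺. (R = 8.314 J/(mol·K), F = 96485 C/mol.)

5.7 × 10^-5 M

From the Nernst equation, ln Q = nF(E° − E)/RT = 2×96485×(1.05 − 1.116)/(8.314×320) = -4.787, so Q = 0.00834.
With Q = [Mn²⁺]/[Pb²⁺] and the known concentrations, [Mn²⁺] in the numerator gives [Mn²⁺] = 5.7 × 10^-5 M.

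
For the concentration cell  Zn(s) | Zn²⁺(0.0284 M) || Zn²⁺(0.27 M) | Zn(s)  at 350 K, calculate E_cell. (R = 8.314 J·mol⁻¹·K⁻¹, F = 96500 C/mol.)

Both half-cells are Zn²⁺/Zn, so E°_cell = 0. The concentrated side is the cathode; the cell reaction moves Zn²⁺ from high to low concentration with n = 2.
Q = [Zn²⁺]_dilute/[Zn²⁺]_conc = 0.0284/0.27 = 0.105.
E = 0 − (RT/nF) ln Q = −((8.314×350)/(2×96500))(-2.252) = 0.0340 V.

0.034 V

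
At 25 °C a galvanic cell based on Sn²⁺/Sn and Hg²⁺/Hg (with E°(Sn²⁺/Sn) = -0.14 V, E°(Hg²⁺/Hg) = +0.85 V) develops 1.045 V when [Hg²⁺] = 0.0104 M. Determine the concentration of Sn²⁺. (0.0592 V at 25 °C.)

1.4 × 10^-4 M

From the Nernst equation, log Q = n(E° − E)/0.0592 = 2(0.99 − 1.045)/0.0592 = -1.858, so Q = 0.0139.
With Q = [Sn²⁺]/[Hg²⁺] and the known concentrations, [Sn²⁺] in the numerator gives [Sn²⁺] = 1.4 × 10^-4 M.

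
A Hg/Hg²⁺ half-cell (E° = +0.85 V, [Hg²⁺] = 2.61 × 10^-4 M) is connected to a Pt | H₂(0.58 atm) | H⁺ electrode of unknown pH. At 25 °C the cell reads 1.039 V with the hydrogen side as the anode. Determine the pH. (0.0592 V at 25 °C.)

pH = 5.10

E°_cell = 0.85 V and n = 2.
log Q = n(E° − E)/0.0592 = 2×(0.85 − 1.039)/0.0592 = -6.385.
With Q = [H⁺]^2 / ([Hg²⁺]·P(H₂)), solving for [H⁺] gives log[H⁺] = -5.103, so pH = 5.10.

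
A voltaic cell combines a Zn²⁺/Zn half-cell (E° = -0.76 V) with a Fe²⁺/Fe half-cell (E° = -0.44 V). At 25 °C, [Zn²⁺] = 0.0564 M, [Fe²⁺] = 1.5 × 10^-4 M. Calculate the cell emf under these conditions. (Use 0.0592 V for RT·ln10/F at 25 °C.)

0.244 V

The Fe²⁺/Fe couple has the higher reduction potential and acts as the cathode, so E°_cell = -0.44 − (-0.76) = 0.32 V.
Balancing electrons gives n = 2; the reaction quotient is Q = [Zn²⁺]/[Fe²⁺] = 376.
At 25 °C, E = E° − (0.0592/n) log Q = 0.32 − (0.0592/2)(2.575) = 0.320 − 0.076 = 0.244 V.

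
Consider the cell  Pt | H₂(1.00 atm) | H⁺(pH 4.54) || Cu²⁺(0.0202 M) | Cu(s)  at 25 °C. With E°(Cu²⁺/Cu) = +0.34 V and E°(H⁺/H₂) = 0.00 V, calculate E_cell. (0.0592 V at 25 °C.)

The Cu²⁺/Cu couple is the cathode, so E°_cell = 0.34 V; n = 2.
[H⁺] = 10^(−4.54) = 2.9 × 10^-5 M, and Q = [H⁺]^2 / ([Cu²⁺]·P(H₂)) = 4.12 × 10^-8.
E = E° − (0.0592/2) log Q = 0.34 − (0.0592/2)(-7.385) = 0.559 V.

0.56 V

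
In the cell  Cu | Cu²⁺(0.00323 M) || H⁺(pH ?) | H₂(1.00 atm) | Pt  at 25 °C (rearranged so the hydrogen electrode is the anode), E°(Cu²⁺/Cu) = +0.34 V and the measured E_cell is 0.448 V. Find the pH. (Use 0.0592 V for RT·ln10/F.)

E°_cell = 0.34 V and n = 2.
log Q = n(E° − E)/0.0592 = 2×(0.34 − 0.448)/0.0592 = -3.649.
With Q = [H⁺]^2 / ([Cu²⁺]·P(H₂)), solving for [H⁺] gives log[H⁺] = -3.070, so pH = 3.07.

pH = 3.07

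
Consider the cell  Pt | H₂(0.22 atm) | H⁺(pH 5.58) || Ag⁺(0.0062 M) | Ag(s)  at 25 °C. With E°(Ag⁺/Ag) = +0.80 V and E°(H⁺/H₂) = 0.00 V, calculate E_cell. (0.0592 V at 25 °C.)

0.98 V

The Ag⁺/Ag couple is the cathode, so E°_cell = 0.80 V; n = 2.
[H⁺] = 10^(−5.58) = 2.6 × 10^-6 M, and Q = [H⁺]^2 / ([Ag⁺]^2·P(H₂)) = 8.18 × 10^-7.
E = E° − (0.0592/2) log Q = 0.80 − (0.0592/2)(-6.087) = 0.980 V.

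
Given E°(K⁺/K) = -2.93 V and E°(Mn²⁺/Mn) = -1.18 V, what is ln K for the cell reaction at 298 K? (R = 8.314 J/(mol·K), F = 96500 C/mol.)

ln K = 136.3

E°_cell = -1.18 − (-2.93) = 1.75 V, with n = 2 electrons transferred.
At equilibrium E = 0, so the Nernst equation gives ln K = nFE°/RT = (2)(96500)(1.75)/((8.314)(298)) = 136.32.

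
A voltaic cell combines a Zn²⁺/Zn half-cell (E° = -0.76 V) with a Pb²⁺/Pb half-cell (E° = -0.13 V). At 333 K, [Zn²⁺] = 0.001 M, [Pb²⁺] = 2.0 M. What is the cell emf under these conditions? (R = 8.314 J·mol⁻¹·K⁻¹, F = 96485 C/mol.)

The Pb²⁺/Pb couple has the higher reduction potential and acts as the cathode, so E°_cell = -0.13 − (-0.76) = 0.63 V.
Balancing electrons gives n = 2; the reaction quotient is Q = [Zn²⁺]/[Pb²⁺] = 5 × 10^-4.
E = E° − (RT/nF) ln Q = 0.63 − (8.314×333)/(2×96485) × (-7.601) = 0.630 + 0.109 = 0.739 V.

0.739 V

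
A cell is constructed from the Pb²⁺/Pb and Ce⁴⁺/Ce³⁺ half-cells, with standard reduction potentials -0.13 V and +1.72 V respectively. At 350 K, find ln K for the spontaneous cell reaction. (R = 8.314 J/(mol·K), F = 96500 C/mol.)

E°_cell = +1.72 − (-0.13) = 1.85 V, with n = 2 electrons transferred.
At equilibrium E = 0, so the Nernst equation gives ln K = nFE°/RT = (2)(96500)(1.85)/((8.314)(350)) = 122.70.

ln K = 122.7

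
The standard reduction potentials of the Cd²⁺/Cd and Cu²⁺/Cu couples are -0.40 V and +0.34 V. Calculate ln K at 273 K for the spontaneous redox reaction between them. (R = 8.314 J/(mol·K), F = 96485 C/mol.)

ln K = 62.9

E°_cell = +0.34 − (-0.40) = 0.74 V, with n = 2 electrons transferred.
At equilibrium E = 0, so the Nernst equation gives ln K = nFE°/RT = (2)(96485)(0.74)/((8.314)(273)) = 62.91.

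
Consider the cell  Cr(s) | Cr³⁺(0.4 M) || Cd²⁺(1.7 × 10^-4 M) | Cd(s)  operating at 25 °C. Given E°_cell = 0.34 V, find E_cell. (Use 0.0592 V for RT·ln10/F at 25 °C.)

Balancing electrons gives n = 6; the reaction quotient is Q = [Cr³⁺]^2/[Cd²⁺]^3 = 3.26 × 10^10.
At 25 °C, E = E° − (0.0592/n) log Q = 0.34 − (0.0592/6)(10.513) = 0.340 − 0.104 = 0.236 V.

0.236 V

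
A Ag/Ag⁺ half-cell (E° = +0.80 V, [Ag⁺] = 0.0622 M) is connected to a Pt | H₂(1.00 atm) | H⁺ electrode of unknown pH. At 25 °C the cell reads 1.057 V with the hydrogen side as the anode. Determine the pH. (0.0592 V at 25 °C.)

E°_cell = 0.80 V and n = 2.
log Q = n(E° − E)/0.0592 = 2×(0.80 − 1.057)/0.0592 = -8.682.
With Q = [H⁺]^2 / ([Ag⁺]^2·P(H₂)), solving for [H⁺] gives log[H⁺] = -5.547, so pH = 5.55.

pH = 5.55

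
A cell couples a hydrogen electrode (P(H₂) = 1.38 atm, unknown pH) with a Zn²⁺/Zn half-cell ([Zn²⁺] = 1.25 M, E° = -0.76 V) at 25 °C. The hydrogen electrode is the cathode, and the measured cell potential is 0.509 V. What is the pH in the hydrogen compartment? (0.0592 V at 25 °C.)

E°_cell = 0.76 V and n = 2.
log Q = n(E° − E)/0.0592 = 2×(0.76 − 0.509)/0.0592 = 8.480.
With Q = [Zn²⁺]·P(H₂) / [H⁺]^2, solving for [H⁺] gives log[H⁺] = -4.121, so pH = 4.12.

pH = 4.12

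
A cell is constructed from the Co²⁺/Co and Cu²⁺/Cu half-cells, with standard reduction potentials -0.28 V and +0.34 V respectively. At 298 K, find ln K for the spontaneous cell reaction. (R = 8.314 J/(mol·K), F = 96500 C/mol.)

ln K = 48.3

E°_cell = +0.34 − (-0.28) = 0.62 V, with n = 2 electrons transferred.
At equilibrium E = 0, so the Nernst equation gives ln K = nFE°/RT = (2)(96500)(0.62)/((8.314)(298)) = 48.30.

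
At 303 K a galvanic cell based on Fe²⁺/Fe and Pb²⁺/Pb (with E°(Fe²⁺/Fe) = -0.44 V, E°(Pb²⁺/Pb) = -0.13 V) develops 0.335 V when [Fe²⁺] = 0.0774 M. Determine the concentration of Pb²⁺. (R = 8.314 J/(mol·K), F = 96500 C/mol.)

From the Nernst equation, ln Q = nF(E° − E)/RT = 2×96500×(0.31 − 0.335)/(8.314×303) = -1.915, so Q = 0.147.
With Q = [Fe²⁺]/[Pb²⁺] and the known concentrations, [Pb²⁺] in the denominator gives [Pb²⁺] = 0.53 M.

0.53 M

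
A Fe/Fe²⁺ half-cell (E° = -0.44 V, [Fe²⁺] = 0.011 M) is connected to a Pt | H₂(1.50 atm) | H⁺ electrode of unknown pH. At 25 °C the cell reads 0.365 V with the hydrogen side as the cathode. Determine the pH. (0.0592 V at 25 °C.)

E°_cell = 0.44 V and n = 2.
log Q = n(E° − E)/0.0592 = 2×(0.44 − 0.365)/0.0592 = 2.534.
With Q = [Fe²⁺]·P(H₂) / [H⁺]^2, solving for [H⁺] gives log[H⁺] = -2.158, so pH = 2.16.

pH = 2.16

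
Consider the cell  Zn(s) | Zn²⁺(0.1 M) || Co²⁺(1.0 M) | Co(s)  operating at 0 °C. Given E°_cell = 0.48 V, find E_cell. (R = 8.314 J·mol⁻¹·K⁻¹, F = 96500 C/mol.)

0.507 V

Balancing electrons gives n = 2; the reaction quotient is Q = [Zn²⁺]/[Co²⁺] = 0.100.
E = E° − (RT/nF) ln Q = 0.48 − (8.314×273)/(2×96500) × (-2.303) = 0.480 + 0.027 = 0.507 V.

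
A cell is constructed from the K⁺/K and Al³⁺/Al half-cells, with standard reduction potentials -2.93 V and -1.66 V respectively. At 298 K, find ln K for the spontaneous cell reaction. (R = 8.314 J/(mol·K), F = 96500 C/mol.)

E°_cell = -1.66 − (-2.93) = 1.27 V, with n = 3 electrons transferred.
At equilibrium E = 0, so the Nernst equation gives ln K = nFE°/RT = (3)(96500)(1.27)/((8.314)(298)) = 148.40.

ln K = 148.4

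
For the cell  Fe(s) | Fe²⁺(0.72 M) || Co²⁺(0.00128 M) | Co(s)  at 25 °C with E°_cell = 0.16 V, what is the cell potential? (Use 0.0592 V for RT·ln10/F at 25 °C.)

0.079 V

Balancing electrons gives n = 2; the reaction quotient is Q = [Fe²⁺]/[Co²⁺] = 562.
At 25 °C, E = E° − (0.0592/n) log Q = 0.16 − (0.0592/2)(2.750) = 0.160 − 0.081 = 0.079 V.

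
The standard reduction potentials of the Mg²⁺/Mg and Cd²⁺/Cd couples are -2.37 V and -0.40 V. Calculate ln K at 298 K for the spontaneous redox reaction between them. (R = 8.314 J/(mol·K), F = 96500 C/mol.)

E°_cell = -0.40 − (-2.37) = 1.97 V, with n = 2 electrons transferred.
At equilibrium E = 0, so the Nernst equation gives ln K = nFE°/RT = (2)(96500)(1.97)/((8.314)(298)) = 153.46.

ln K = 153.5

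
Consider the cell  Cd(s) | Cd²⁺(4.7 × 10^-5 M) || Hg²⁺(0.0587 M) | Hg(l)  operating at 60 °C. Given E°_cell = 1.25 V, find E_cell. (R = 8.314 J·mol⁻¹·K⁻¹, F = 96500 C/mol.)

1.35 V

Balancing electrons gives n = 2; the reaction quotient is Q = [Cd²⁺]/[Hg²⁺] = 8.01 × 10^-4.
E = E° − (RT/nF) ln Q = 1.25 − (8.314×333)/(2×96500) × (-7.130) = 1.250 + 0.102 = 1.352 V.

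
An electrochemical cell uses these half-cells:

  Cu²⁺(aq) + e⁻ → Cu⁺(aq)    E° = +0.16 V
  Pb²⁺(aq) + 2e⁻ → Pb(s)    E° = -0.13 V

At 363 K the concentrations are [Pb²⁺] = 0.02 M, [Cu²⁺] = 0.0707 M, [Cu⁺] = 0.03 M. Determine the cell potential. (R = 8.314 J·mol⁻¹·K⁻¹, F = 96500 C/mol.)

0.378 V

The Cu²⁺/Cu⁺ couple has the higher reduction potential and acts as the cathode, so E°_cell = +0.16 − (-0.13) = 0.29 V.
Balancing electrons gives n = 2; the reaction quotient is Q = [Pb²⁺]·[Cu⁺]^2/[Cu²⁺]^2 = 0.00360.
E = E° − (RT/nF) ln Q = 0.29 − (8.314×363)/(2×96500) × (-5.627) = 0.290 + 0.088 = 0.378 V.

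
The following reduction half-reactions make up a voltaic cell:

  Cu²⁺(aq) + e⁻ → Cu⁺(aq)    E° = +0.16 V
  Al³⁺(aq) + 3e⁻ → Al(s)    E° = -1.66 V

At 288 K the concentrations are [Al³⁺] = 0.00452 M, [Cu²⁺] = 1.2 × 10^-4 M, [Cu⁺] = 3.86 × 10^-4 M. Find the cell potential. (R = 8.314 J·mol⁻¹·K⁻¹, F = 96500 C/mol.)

The Cu²⁺/Cu⁺ couple has the higher reduction potential and acts as the cathode, so E°_cell = +0.16 − (-1.66) = 1.82 V.
Balancing electrons gives n = 3; the reaction quotient is Q = [Al³⁺]·[Cu⁺]^3/[Cu²⁺]^3 = 0.150.
E = E° − (RT/nF) ln Q = 1.82 − (8.314×288)/(3×96500) × (-1.894) = 1.820 + 0.016 = 1.836 V.

1.84 V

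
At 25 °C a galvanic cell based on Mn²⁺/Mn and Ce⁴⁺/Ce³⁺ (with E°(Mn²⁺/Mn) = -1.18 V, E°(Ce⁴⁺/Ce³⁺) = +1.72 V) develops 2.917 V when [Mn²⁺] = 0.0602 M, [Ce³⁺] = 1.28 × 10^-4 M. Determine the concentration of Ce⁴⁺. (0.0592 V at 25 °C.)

From the Nernst equation, log Q = n(E° − E)/0.0592 = 2(2.90 − 2.917)/0.0592 = -0.574, so Q = 0.266.
With Q = [Mn²⁺]·[Ce³⁺]^2/[Ce⁴⁺]^2 and the known concentrations, [Ce⁴⁺]^2 in the denominator gives [Ce⁴⁺] = 6.1 × 10^-5 M.

6.1 × 10^-5 M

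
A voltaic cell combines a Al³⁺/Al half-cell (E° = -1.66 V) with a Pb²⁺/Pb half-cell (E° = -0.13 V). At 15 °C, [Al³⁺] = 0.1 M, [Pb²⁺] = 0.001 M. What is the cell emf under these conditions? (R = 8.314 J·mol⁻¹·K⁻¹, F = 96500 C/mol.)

The Pb²⁺/Pb couple has the higher reduction potential and acts as the cathode, so E°_cell = -0.13 − (-1.66) = 1.53 V.
Balancing electrons gives n = 6; the reaction quotient is Q = [Al³⁺]^2/[Pb²⁺]^3 = 1 × 10^7.
E = E° − (RT/nF) ln Q = 1.53 − (8.314×288)/(6×96500) × (16.118) = 1.530 − 0.067 = 1.463 V.

1.46 V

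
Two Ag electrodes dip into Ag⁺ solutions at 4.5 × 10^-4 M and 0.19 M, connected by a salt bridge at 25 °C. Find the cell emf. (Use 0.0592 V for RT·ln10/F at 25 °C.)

Both half-cells are Ag⁺/Ag, so E°_cell = 0. The concentrated side is the cathode; the cell reaction moves Ag⁺ from high to low concentration with n = 1.
Q = [Ag⁺]_dilute/[Ag⁺]_conc = 4.5 × 10^-4/0.19 = 0.00237.
E = 0 − (0.0592/1) log Q = −(0.0592/1)(-2.626) = 0.1555 V.

0.16 V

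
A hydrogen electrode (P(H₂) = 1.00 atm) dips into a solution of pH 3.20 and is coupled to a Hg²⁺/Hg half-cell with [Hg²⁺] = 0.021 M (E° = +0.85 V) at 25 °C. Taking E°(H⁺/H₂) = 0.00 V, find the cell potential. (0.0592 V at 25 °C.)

The Hg²⁺/Hg couple is the cathode, so E°_cell = 0.85 V; n = 2.
[H⁺] = 10^(−3.20) = 6.3 × 10^-4 M, and Q = [H⁺]^2 / ([Hg²⁺]·P(H₂)) = 1.9 × 10^-5.
E = E° − (0.0592/2) log Q = 0.85 − (0.0592/2)(-4.722) = 0.990 V.

0.99 V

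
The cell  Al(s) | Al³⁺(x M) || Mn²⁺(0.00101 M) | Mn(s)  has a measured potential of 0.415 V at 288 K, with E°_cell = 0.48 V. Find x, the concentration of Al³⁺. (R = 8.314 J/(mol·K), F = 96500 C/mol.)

0.083 M

From the Nernst equation, ln Q = nF(E° − E)/RT = 6×96500×(0.48 − 0.415)/(8.314×288) = 15.718, so Q = 6.7 × 10^6.
With Q = [Al³⁺]^2/[Mn²⁺]^3 and the known concentrations, [Al³⁺]^2 in the numerator gives [Al³⁺] = 0.083 M.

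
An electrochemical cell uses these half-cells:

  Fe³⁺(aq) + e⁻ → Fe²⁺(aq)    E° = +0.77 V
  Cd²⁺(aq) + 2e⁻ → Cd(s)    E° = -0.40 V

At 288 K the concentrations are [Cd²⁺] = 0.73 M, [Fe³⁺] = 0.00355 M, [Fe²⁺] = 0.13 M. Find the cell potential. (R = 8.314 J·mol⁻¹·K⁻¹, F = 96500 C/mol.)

1.08 V

The Fe³⁺/Fe²⁺ couple has the higher reduction potential and acts as the cathode, so E°_cell = +0.77 − (-0.40) = 1.17 V.
Balancing electrons gives n = 2; the reaction quotient is Q = [Cd²⁺]·[Fe²⁺]^2/[Fe³⁺]^2 = 979.
E = E° − (RT/nF) ln Q = 1.17 − (8.314×288)/(2×96500) × (6.886) = 1.170 − 0.085 = 1.085 V.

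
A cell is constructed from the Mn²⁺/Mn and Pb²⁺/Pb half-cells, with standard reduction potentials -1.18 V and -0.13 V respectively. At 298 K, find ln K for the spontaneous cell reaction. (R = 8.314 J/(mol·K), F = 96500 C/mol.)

E°_cell = -0.13 − (-1.18) = 1.05 V, with n = 2 electrons transferred.
At equilibrium E = 0, so the Nernst equation gives ln K = nFE°/RT = (2)(96500)(1.05)/((8.314)(298)) = 81.79.

ln K = 81.8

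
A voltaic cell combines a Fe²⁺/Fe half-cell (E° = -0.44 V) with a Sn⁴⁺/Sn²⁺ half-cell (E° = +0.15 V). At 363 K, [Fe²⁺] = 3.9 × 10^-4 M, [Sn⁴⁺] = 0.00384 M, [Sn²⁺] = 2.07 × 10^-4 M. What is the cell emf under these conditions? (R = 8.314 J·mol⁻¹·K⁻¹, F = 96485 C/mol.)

The Sn⁴⁺/Sn²⁺ couple has the higher reduction potential and acts as the cathode, so E°_cell = +0.15 − (-0.44) = 0.59 V.
Balancing electrons gives n = 2; the reaction quotient is Q = [Fe²⁺]·[Sn²⁺]/[Sn⁴⁺] = 2.1 × 10^-5.
E = E° − (RT/nF) ln Q = 0.59 − (8.314×363)/(2×96485) × (-10.770) = 0.590 + 0.168 = 0.758 V.

0.758 V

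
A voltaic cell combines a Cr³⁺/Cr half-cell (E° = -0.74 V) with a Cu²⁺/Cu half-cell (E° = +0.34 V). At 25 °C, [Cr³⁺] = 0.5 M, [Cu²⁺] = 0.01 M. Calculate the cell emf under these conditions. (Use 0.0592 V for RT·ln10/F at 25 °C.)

The Cu²⁺/Cu couple has the higher reduction potential and acts as the cathode, so E°_cell = +0.34 − (-0.74) = 1.08 V.
Balancing electrons gives n = 6; the reaction quotient is Q = [Cr³⁺]^2/[Cu²⁺]^3 = 2.5 × 10^5.
At 25 °C, E = E° − (0.0592/n) log Q = 1.08 − (0.0592/6)(5.398) = 1.080 − 0.053 = 1.027 V.

1.03 V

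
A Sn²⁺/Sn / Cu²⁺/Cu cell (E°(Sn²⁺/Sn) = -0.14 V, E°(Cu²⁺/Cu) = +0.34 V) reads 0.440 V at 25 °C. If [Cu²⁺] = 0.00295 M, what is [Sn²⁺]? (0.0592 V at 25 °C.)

0.066 M

From the Nernst equation, log Q = n(E° − E)/0.0592 = 2(0.48 − 0.440)/0.0592 = 1.351, so Q = 22.5.
With Q = [Sn²⁺]/[Cu²⁺] and the known concentrations, [Sn²⁺] in the numerator gives [Sn²⁺] = 0.066 M.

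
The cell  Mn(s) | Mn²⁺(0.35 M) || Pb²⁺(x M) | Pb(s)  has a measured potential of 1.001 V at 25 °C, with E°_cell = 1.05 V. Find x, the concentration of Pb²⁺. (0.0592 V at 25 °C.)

0.0077 M

From the Nernst equation, log Q = n(E° − E)/0.0592 = 2(1.05 − 1.001)/0.0592 = 1.655, so Q = 45.2.
With Q = [Mn²⁺]/[Pb²⁺] and the known concentrations, [Pb²⁺] in the denominator gives [Pb²⁺] = 0.0077 M.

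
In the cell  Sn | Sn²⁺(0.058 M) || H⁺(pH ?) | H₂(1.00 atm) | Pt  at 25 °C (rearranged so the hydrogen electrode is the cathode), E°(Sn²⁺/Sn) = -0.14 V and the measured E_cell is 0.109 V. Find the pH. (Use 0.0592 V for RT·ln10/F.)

pH = 1.14

E°_cell = 0.14 V and n = 2.
log Q = n(E° − E)/0.0592 = 2×(0.14 − 0.109)/0.0592 = 1.047.
With Q = [Sn²⁺]·P(H₂) / [H⁺]^2, solving for [H⁺] gives log[H⁺] = -1.142, so pH = 1.14.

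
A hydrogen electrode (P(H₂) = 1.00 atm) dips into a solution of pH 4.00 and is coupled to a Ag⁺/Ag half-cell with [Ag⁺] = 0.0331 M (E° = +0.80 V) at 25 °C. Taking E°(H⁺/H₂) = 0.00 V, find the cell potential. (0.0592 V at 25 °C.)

0.95 V

The Ag⁺/Ag couple is the cathode, so E°_cell = 0.80 V; n = 2.
[H⁺] = 10^(−4.00) = 1 × 10^-4 M, and Q = [H⁺]^2 / ([Ag⁺]^2·P(H₂)) = 9.13 × 10^-6.
E = E° − (0.0592/2) log Q = 0.80 − (0.0592/2)(-5.040) = 0.949 V.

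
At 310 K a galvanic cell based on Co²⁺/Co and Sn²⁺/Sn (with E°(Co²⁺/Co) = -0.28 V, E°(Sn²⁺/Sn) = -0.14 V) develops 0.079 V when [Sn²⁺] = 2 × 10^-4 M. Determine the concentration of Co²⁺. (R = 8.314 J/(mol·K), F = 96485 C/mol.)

From the Nernst equation, ln Q = nF(E° − E)/RT = 2×96485×(0.14 − 0.079)/(8.314×310) = 4.567, so Q = 96.3.
With Q = [Co²⁺]/[Sn²⁺] and the known concentrations, [Co²⁺] in the numerator gives [Co²⁺] = 0.019 M.

0.019 M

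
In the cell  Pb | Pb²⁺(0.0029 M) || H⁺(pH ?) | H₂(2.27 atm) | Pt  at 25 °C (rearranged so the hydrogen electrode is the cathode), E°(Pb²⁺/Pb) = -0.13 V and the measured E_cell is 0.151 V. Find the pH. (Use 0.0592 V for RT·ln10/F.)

E°_cell = 0.13 V and n = 2.
log Q = n(E° − E)/0.0592 = 2×(0.13 − 0.151)/0.0592 = -0.709.
With Q = [Pb²⁺]·P(H₂) / [H⁺]^2, solving for [H⁺] gives log[H⁺] = -0.736, so pH = 0.74.

pH = 0.74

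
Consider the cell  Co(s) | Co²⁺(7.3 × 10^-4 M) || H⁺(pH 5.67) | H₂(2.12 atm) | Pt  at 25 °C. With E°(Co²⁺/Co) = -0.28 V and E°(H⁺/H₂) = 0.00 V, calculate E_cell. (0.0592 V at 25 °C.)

0.028 V

The hydrogen couple is the cathode, so E°_cell = 0.28 V; n = 2.
[H⁺] = 10^(−5.67) = 2.1 × 10^-6 M, and Q = [Co²⁺]·P(H₂) / [H⁺]^2 = 3.39 × 10^8.
E = E° − (0.0592/2) log Q = 0.28 − (0.0592/2)(8.530) = 0.028 V.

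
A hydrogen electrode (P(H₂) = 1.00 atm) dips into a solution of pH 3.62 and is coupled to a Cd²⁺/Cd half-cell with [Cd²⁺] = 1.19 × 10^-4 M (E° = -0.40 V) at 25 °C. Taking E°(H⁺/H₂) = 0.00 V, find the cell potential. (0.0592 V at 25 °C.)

The hydrogen couple is the cathode, so E°_cell = 0.40 V; n = 2.
[H⁺] = 10^(−3.62) = 2.4 × 10^-4 M, and Q = [Cd²⁺]·P(H₂) / [H⁺]^2 = 2070.
E = E° − (0.0592/2) log Q = 0.40 − (0.0592/2)(3.316) = 0.302 V.

0.30 V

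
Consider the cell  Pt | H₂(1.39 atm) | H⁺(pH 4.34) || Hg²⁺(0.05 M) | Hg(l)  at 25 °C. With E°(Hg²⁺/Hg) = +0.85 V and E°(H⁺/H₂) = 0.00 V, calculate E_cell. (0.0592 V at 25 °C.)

1.07 V

The Hg²⁺/Hg couple is the cathode, so E°_cell = 0.85 V; n = 2.
[H⁺] = 10^(−4.34) = 4.6 × 10^-5 M, and Q = [H⁺]^2 / ([Hg²⁺]·P(H₂)) = 3.01 × 10^-8.
E = E° − (0.0592/2) log Q = 0.85 − (0.0592/2)(-7.522) = 1.073 V.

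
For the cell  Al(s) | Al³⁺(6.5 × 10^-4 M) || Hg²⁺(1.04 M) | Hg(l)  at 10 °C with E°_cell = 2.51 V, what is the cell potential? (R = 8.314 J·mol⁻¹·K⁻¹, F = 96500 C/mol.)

Balancing electrons gives n = 6; the reaction quotient is Q = [Al³⁺]^2/[Hg²⁺]^3 = 3.76 × 10^-7.
E = E° − (RT/nF) ln Q = 2.51 − (8.314×283)/(6×96500) × (-14.795) = 2.510 + 0.060 = 2.570 V.

2.57 V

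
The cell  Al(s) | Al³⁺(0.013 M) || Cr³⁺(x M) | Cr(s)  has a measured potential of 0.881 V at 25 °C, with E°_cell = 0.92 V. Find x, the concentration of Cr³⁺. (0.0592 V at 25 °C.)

1.4 × 10^-4 M

From the Nernst equation, log Q = n(E° − E)/0.0592 = 3(0.92 − 0.881)/0.0592 = 1.976, so Q = 94.7.
With Q = [Al³⁺]/[Cr³⁺] and the known concentrations, [Cr³⁺] in the denominator gives [Cr³⁺] = 1.4 × 10^-4 M.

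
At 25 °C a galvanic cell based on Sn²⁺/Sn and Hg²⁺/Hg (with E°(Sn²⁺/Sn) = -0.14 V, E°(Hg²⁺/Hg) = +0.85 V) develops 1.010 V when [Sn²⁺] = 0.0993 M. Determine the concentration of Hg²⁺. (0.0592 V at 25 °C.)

From the Nernst equation, log Q = n(E° − E)/0.0592 = 2(0.99 − 1.010)/0.0592 = -0.676, so Q = 0.211.
With Q = [Sn²⁺]/[Hg²⁺] and the known concentrations, [Hg²⁺] in the denominator gives [Hg²⁺] = 0.47 M.

0.47 M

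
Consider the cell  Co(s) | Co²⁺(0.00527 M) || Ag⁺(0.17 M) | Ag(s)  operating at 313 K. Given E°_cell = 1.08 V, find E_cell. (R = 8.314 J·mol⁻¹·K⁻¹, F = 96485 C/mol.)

1.10 V

Balancing electrons gives n = 2; the reaction quotient is Q = [Co²⁺]/[Ag⁺]^2 = 0.182.
E = E° − (RT/nF) ln Q = 1.08 − (8.314×313)/(2×96485) × (-1.702) = 1.080 + 0.023 = 1.103 V.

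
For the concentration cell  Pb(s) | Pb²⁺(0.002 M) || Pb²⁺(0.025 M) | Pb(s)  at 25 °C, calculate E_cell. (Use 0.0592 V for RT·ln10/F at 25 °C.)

Both half-cells are Pb²⁺/Pb, so E°_cell = 0. The concentrated side is the cathode; the cell reaction moves Pb²⁺ from high to low concentration with n = 2.
Q = [Pb²⁺]_dilute/[Pb²⁺]_conc = 0.002/0.025 = 0.0800.
E = 0 − (0.0592/2) log Q = −(0.0592/2)(-1.097) = 0.0325 V.

0.032 V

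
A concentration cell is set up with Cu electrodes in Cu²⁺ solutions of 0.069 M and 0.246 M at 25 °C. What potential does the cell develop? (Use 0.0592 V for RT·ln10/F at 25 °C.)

Both half-cells are Cu²⁺/Cu, so E°_cell = 0. The concentrated side is the cathode; the cell reaction moves Cu²⁺ from high to low concentration with n = 2.
Q = [Cu²⁺]_dilute/[Cu²⁺]_conc = 0.069/0.246 = 0.280.
E = 0 − (0.0592/2) log Q = −(0.0592/2)(-0.552) = 0.0163 V.

0.016 V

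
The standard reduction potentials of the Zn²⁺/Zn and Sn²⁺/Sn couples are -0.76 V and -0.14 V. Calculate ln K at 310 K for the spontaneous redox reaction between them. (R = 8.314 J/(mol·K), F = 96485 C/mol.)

ln K = 46.4

E°_cell = -0.14 − (-0.76) = 0.62 V, with n = 2 electrons transferred.
At equilibrium E = 0, so the Nernst equation gives ln K = nFE°/RT = (2)(96485)(0.62)/((8.314)(310)) = 46.42.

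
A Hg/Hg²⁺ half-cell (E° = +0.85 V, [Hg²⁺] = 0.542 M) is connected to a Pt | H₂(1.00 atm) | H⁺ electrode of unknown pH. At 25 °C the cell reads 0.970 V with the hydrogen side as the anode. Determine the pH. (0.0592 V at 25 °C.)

pH = 2.16

E°_cell = 0.85 V and n = 2.
log Q = n(E° − E)/0.0592 = 2×(0.85 − 0.970)/0.0592 = -4.054.
With Q = [H⁺]^2 / ([Hg²⁺]·P(H₂)), solving for [H⁺] gives log[H⁺] = -2.160, so pH = 2.16.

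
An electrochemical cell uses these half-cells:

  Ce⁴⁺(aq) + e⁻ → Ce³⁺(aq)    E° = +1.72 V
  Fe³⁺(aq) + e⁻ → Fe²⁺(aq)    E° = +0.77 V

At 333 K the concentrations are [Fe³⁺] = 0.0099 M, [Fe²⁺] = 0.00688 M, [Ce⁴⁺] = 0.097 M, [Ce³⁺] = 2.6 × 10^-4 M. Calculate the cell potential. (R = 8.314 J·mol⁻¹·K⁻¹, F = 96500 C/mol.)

The Ce⁴⁺/Ce³⁺ couple has the higher reduction potential and acts as the cathode, so E°_cell = +1.72 − (+0.77) = 0.95 V.
Balancing electrons gives n = 1; the reaction quotient is Q = [Fe³⁺]·[Ce³⁺]/([Fe²⁺]·[Ce⁴⁺]) = 0.00386.
E = E° − (RT/nF) ln Q = 0.95 − (8.314×333)/(1×96500) × (-5.558) = 0.950 + 0.159 = 1.109 V.

1.11 V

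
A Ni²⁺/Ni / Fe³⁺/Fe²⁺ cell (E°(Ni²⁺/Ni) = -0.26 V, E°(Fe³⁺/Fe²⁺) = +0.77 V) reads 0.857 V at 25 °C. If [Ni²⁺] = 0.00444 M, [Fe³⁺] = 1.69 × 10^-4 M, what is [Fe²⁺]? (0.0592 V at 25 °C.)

2.1 M

From the Nernst equation, log Q = n(E° − E)/0.0592 = 2(1.03 − 0.857)/0.0592 = 5.845, so Q = 6.99 × 10^5.
With Q = [Ni²⁺]·[Fe²⁺]^2/[Fe³⁺]^2 and the known concentrations, [Fe²⁺]^2 in the numerator gives [Fe²⁺] = 2.1 M.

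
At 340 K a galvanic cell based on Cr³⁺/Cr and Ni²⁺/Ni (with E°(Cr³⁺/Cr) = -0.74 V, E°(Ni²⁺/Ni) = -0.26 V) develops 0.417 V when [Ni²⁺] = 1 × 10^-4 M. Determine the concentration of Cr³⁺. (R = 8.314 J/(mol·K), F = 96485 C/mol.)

From the Nernst equation, ln Q = nF(E° − E)/RT = 6×96485×(0.48 − 0.417)/(8.314×340) = 12.902, so Q = 4.01 × 10^5.
With Q = [Cr³⁺]^2/[Ni²⁺]^3 and the known concentrations, [Cr³⁺]^2 in the numerator gives [Cr³⁺] = 6.3 × 10^-4 M.

6.3 × 10^-4 M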